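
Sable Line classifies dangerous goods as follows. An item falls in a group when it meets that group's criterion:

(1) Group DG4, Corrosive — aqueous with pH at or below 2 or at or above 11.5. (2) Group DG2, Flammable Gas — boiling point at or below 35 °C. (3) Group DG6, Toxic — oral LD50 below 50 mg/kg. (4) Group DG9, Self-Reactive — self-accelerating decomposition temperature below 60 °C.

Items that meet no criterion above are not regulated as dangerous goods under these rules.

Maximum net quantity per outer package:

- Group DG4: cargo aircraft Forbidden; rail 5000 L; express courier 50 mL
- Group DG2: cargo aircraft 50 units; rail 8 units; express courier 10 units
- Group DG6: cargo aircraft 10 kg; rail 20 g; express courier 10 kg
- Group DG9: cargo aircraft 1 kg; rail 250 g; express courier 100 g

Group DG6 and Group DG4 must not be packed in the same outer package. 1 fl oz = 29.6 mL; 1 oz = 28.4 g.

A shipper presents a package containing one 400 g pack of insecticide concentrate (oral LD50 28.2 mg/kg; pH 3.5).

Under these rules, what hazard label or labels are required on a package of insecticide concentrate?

Insecticide concentrate: oral LD50 28.2 mg/kg < 50 mg/kg → Group DG6 (Toxic).
Only the Group DG6 label is required.

Group DG6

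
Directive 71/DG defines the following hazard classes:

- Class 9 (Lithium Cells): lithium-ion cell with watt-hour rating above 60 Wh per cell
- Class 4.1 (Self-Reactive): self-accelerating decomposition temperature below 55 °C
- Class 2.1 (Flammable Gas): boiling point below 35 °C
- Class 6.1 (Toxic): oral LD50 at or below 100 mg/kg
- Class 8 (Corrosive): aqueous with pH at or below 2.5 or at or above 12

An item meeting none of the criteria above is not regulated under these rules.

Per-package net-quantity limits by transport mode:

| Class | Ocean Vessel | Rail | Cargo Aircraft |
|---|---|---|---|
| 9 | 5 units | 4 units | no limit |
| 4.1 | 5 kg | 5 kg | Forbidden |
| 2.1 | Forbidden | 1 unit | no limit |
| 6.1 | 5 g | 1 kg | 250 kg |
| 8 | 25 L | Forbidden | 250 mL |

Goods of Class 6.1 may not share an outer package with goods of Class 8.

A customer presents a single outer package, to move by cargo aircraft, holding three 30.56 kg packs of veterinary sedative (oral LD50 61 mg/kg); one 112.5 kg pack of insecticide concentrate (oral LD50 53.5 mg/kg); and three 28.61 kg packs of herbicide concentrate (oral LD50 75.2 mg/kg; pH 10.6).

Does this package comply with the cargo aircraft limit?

The veterinary sedative has oral LD50 61 mg/kg, which is ≤ 100 mg/kg, so it is Class 6.1 (Toxic).
Insecticide concentrate: oral LD50 53.5 mg/kg ≤ 100 mg/kg → Class 6.1 (Toxic).
With oral LD50 75.2 mg/kg (≤ 100 mg/kg), the herbicide concentrate falls in Class 6.1.
Class 6.1 net quantity: (three 30.56 kg packs = 91.68 kg) + 112.5 kg + (three 28.61 kg packs = 85.83 kg) = 290.01 kg.
290.01 kg exceeds the cargo aircraft limit of 250 kg for Class 6.1.

No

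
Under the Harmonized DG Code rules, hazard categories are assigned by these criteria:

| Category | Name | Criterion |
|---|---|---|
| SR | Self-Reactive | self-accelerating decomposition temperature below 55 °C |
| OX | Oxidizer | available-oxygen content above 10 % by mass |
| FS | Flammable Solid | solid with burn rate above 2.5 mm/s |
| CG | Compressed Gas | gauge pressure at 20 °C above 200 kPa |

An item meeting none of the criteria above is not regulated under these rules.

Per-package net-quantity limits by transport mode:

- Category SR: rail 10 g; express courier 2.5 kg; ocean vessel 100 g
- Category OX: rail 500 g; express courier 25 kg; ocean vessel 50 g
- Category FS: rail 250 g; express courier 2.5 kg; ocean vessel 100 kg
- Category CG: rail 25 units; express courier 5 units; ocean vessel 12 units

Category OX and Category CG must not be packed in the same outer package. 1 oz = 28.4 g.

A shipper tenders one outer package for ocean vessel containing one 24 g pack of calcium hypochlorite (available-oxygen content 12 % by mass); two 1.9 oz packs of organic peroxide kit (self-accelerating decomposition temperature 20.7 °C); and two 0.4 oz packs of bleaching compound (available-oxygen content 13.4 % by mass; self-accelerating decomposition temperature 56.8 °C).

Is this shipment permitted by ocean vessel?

No

Calcium hypochlorite: available-oxygen content 12 % by mass > 10 % by mass → Category OX (Oxidizer).
Self-accelerating decomposition temperature 20.7 °C meets the Category SR criterion (Self-Reactive), so the organic peroxide kit is Category SR.
Available-oxygen content 13.4 % by mass meets the Category OX criterion (Oxidizer), so the bleaching compound is Category OX.
Category SR quantity: two 1.9 oz packs = 107.92 g.
107.92 g > 100 g (ocean vessel limit, Category SR) — over the limit.
Total Category OX: 24 g + (two 0.4 oz packs = 22.72 g) = 46.72 g.
That is within the Category OX ocean vessel limit of 50 g.
The segregation rule (Category OX with Category CG) does not apply to Category SR with Category OX.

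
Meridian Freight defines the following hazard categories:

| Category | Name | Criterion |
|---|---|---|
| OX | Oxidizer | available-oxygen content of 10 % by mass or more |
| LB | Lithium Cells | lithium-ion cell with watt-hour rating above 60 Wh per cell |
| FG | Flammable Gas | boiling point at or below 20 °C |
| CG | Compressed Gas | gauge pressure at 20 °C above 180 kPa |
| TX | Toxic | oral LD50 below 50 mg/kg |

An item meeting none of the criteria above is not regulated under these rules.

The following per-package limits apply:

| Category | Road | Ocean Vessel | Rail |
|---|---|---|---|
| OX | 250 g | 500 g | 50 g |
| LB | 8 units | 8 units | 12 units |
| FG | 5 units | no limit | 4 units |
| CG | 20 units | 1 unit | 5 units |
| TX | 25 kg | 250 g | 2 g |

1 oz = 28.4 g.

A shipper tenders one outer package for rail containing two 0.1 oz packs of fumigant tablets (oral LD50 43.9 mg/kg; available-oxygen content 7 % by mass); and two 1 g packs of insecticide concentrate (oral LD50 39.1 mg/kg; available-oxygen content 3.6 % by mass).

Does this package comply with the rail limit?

No

Fumigant tablets: oral LD50 43.9 mg/kg < 50 mg/kg → Category TX (Toxic).
Insecticide concentrate: oral LD50 39.1 mg/kg < 50 mg/kg → Category TX (Toxic).
Category TX net quantity: (two 0.1 oz packs = 5.68 g) + (two 1 g packs = 2 g) = 7.68 g.
7.68 g exceeds the rail limit of 2 g for Category TX.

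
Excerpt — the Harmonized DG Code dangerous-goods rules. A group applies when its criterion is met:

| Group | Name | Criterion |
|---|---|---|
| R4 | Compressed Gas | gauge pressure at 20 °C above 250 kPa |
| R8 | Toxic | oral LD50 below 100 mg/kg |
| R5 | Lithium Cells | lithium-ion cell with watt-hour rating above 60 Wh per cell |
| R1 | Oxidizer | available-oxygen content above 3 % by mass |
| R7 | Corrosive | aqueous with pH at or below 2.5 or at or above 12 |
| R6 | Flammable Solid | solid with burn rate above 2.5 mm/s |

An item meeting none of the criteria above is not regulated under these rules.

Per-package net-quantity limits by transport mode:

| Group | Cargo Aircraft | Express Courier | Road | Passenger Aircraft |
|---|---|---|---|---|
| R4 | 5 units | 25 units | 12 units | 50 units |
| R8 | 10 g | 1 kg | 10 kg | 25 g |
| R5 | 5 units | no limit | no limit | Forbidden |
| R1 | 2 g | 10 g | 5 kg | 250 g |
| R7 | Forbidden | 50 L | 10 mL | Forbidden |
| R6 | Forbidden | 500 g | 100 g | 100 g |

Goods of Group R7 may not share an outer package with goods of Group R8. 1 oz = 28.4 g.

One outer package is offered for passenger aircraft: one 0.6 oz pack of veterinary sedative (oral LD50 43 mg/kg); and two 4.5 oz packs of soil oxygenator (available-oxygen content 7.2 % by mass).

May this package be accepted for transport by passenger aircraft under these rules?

The veterinary sedative has oral LD50 43 mg/kg, which is < 100 mg/kg, so it is Group R8 (Toxic).
The soil oxygenator has available-oxygen content 7.2 % by mass, which is > 3 % by mass, so it is Group R1 (Oxidizer).
Group R1 quantity: two 4.5 oz packs = 255.6 g.
255.6 g > 250 g (passenger aircraft limit, Group R1) — over the limit.
Group R8 quantity: one 0.6 oz pack = 17.04 g.
17.04 g is within the passenger aircraft limit of 25 g for Group R8.
The segregation rule (Group R7 with Group R8) does not apply to Group R1 with Group R8.

No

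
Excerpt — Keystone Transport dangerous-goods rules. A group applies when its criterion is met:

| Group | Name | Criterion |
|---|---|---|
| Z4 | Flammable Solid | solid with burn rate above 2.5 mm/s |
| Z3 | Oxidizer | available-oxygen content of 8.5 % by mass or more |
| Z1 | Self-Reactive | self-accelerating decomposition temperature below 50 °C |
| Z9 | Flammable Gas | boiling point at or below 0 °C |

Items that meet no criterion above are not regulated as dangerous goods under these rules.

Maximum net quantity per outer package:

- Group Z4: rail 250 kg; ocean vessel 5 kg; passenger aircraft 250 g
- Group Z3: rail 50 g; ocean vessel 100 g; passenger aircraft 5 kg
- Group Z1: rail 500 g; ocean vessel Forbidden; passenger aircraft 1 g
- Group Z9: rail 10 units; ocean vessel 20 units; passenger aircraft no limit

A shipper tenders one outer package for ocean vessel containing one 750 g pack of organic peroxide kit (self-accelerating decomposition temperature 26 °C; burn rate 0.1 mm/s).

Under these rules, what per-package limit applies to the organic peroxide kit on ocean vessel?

Forbidden

Self-accelerating decomposition temperature 26 °C meets the Group Z1 criterion (Self-Reactive), so the organic peroxide kit is Group Z1.
The ocean vessel limit for Group Z1 is Forbidden.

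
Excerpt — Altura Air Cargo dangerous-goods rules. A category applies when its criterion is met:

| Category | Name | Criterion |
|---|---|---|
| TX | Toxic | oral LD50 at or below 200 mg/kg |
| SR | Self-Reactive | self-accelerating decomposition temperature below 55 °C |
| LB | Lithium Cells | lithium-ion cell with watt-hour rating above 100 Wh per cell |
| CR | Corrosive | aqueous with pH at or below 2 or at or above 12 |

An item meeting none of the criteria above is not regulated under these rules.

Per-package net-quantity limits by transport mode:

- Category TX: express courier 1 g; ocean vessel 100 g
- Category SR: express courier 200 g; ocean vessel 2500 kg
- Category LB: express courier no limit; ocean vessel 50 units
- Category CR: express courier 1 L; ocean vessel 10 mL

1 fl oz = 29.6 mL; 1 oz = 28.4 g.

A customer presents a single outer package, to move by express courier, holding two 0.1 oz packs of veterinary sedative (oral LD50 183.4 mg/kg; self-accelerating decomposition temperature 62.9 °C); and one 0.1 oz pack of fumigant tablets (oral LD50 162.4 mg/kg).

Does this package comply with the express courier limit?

No

Oral LD50 183.4 mg/kg meets the Category TX criterion (Toxic), so the veterinary sedative is Category TX.
The fumigant tablets have oral LD50 162.4 mg/kg, which is ≤ 200 mg/kg, so they are Category TX (Toxic).
Total Category TX: (two 0.1 oz packs = 5.68 g) + (one 0.1 oz pack = 2.84 g) = 8.52 g.
8.52 g > 1 g (express courier limit, Category TX) — over the limit.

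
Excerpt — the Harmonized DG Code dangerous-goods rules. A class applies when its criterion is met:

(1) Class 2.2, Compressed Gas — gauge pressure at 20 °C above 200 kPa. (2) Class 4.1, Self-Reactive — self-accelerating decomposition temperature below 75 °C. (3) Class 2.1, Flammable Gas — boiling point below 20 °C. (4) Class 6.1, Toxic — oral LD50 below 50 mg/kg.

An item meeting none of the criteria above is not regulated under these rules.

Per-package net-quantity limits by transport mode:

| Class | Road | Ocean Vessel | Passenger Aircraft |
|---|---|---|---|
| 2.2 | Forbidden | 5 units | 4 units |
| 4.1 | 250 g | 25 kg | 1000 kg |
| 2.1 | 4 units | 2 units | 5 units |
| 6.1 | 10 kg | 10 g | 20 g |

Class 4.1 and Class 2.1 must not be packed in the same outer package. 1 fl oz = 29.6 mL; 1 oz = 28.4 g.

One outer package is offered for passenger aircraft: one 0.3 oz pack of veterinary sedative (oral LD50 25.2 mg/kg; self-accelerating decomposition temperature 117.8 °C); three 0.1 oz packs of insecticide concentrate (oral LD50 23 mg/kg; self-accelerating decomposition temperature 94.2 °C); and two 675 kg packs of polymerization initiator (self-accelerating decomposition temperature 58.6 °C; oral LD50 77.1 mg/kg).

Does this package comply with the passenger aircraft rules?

No

The veterinary sedative has oral LD50 25.2 mg/kg, which is < 50 mg/kg, so it is Class 6.1 (Toxic).
Oral LD50 23 mg/kg meets the Class 6.1 criterion (Toxic), so the insecticide concentrate is Class 6.1.
The polymerization initiator has self-accelerating decomposition temperature 58.6 °C, which is < 75 °C, so it is Class 4.1 (Self-Reactive).
Class 4.1 quantity: two 675 kg packs = 1350 kg.
That exceeds the Class 4.1 passenger aircraft limit of 1000 kg.
Total Class 6.1: (one 0.3 oz pack = 8.52 g) + (three 0.1 oz packs = 8.52 g) = 17.04 g.
That is within the Class 6.1 passenger aircraft limit of 20 g.
The segregation rule (Class 4.1 with Class 2.1) does not apply to Class 4.1 with Class 6.1.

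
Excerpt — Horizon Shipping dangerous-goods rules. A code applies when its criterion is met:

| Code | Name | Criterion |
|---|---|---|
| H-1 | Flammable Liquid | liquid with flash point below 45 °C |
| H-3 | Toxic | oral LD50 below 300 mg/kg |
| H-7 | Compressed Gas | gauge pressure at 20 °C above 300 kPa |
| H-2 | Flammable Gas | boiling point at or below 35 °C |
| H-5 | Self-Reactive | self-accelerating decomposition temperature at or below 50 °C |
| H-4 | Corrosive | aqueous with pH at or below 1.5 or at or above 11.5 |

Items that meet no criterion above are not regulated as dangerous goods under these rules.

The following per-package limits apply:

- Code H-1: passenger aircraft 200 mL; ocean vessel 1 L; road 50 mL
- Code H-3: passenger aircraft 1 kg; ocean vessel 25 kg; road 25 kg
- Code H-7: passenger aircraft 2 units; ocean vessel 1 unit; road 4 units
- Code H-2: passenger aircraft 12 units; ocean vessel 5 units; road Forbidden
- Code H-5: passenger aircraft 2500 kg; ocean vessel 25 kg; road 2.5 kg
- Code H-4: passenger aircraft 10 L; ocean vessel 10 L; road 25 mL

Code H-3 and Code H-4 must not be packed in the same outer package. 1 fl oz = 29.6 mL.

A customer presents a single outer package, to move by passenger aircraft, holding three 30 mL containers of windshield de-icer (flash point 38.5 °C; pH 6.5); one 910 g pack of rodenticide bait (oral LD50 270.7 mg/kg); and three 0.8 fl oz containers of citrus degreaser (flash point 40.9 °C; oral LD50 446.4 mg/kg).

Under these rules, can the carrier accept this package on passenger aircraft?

Yes

With flash point 38.5 °C (< 45 °C), the windshield de-icer falls in Code H-1.
With oral LD50 270.7 mg/kg (< 300 mg/kg), the rodenticide bait falls in Code H-3.
The citrus degreaser has flash point 40.9 °C, which is < 45 °C, so it is Code H-1 (Flammable Liquid).
Code H-3 quantity: 910 g.
910 g ≤ 1 kg (passenger aircraft limit, Code H-3) — within limit.
Code H-1 net quantity: (three 30 mL containers = 90 mL) + (three 0.8 fl oz containers = 71.04 mL) = 161.04 mL.
161.04 mL ≤ 200 mL (passenger aircraft limit, Code H-1) — within limit.
The segregation rule (Code H-3 with Code H-4) does not apply to Code H-3 with Code H-1.
Every hazard code is within its passenger aircraft limit and no segregation rule is violated.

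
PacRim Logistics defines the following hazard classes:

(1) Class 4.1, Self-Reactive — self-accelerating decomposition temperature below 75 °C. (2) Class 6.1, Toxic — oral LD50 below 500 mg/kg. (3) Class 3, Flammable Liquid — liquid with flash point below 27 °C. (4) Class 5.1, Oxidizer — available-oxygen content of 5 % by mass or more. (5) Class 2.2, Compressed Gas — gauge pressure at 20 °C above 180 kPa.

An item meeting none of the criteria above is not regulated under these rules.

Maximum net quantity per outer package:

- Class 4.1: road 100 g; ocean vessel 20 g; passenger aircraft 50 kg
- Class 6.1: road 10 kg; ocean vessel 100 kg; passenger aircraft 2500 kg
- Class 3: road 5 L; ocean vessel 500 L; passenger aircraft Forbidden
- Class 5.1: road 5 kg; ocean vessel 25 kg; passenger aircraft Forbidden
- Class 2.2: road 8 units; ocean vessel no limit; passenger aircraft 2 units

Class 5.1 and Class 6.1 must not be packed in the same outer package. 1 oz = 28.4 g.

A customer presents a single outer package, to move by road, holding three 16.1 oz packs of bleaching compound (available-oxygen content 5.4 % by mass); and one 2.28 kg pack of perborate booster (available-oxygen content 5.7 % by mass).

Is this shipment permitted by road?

Yes

The bleaching compound has available-oxygen content 5.4 % by mass, which is ≥ 5 % by mass, so it is Class 5.1 (Oxidizer).
The perborate booster has available-oxygen content 5.7 % by mass, which is ≥ 5 % by mass, so it is Class 5.1 (Oxidizer).
Total Class 5.1: (three 16.1 oz packs = 1371.72 g) + 2.28 kg = 3651.72 g.
That is within the Class 5.1 road limit of 5 kg.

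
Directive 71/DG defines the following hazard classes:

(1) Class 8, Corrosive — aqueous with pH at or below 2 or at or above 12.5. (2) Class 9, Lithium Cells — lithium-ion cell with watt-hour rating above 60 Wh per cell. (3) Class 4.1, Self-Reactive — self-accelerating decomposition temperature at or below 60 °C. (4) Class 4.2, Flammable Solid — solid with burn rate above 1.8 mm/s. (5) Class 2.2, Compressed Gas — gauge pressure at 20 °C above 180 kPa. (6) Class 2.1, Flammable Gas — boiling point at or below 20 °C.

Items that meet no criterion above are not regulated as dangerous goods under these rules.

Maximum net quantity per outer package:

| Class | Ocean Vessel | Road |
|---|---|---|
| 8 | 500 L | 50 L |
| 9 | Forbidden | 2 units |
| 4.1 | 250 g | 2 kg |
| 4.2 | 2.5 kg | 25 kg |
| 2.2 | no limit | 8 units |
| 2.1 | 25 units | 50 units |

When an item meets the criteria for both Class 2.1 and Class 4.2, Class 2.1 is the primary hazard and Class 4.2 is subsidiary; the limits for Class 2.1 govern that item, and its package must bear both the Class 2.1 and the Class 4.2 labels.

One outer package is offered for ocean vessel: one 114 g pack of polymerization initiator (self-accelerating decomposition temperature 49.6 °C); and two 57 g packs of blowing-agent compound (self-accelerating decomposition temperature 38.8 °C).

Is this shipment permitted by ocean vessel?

The polymerization initiator has self-accelerating decomposition temperature 49.6 °C, which is ≤ 60 °C, so it is Class 4.1 (Self-Reactive).
The blowing-agent compound has self-accelerating decomposition temperature 38.8 °C, which is ≤ 60 °C, so it is Class 4.1 (Self-Reactive).
Class 4.1 net quantity: 114 g + (two 57 g packs = 114 g) = 228 g.
228 g is within the ocean vessel limit of 250 g for Class 4.1.

Yes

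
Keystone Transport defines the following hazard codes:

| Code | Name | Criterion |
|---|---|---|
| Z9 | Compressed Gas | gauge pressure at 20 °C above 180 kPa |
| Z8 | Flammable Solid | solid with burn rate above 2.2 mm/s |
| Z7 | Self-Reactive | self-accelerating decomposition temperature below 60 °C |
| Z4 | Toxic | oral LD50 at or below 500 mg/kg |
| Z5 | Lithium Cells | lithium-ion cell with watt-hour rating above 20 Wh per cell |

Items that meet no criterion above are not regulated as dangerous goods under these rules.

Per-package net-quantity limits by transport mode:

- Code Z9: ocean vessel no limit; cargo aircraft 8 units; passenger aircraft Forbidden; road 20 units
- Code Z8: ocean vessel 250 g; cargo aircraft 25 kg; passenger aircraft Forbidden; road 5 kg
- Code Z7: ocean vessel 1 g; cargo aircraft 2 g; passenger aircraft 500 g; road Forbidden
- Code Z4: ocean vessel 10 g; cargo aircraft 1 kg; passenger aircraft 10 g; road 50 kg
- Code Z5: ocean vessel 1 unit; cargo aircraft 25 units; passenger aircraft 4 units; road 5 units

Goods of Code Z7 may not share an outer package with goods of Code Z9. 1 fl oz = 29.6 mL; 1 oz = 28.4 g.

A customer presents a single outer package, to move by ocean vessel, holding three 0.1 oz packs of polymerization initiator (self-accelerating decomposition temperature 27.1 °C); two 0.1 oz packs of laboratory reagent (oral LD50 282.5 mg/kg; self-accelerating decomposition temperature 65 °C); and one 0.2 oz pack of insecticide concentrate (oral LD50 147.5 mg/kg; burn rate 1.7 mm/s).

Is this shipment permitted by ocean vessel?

No

The polymerization initiator has self-accelerating decomposition temperature 27.1 °C, which is < 60 °C, so it is Code Z7 (Self-Reactive).
Oral LD50 282.5 mg/kg meets the Code Z4 criterion (Toxic), so the laboratory reagent is Code Z4.
The insecticide concentrate has oral LD50 147.5 mg/kg, which is ≤ 500 mg/kg, so it is Code Z4 (Toxic).
Total Code Z4: (two 0.1 oz packs = 5.68 g) + (one 0.2 oz pack = 5.68 g) = 11.36 g.
11.36 g exceeds the ocean vessel limit of 10 g for Code Z4.
Code Z7 quantity: three 0.1 oz packs = 8.52 g.
8.52 g > 1 g (ocean vessel limit, Code Z7) — over the limit.
The segregation rule (Code Z7 with Code Z9) does not apply to Code Z4 with Code Z7.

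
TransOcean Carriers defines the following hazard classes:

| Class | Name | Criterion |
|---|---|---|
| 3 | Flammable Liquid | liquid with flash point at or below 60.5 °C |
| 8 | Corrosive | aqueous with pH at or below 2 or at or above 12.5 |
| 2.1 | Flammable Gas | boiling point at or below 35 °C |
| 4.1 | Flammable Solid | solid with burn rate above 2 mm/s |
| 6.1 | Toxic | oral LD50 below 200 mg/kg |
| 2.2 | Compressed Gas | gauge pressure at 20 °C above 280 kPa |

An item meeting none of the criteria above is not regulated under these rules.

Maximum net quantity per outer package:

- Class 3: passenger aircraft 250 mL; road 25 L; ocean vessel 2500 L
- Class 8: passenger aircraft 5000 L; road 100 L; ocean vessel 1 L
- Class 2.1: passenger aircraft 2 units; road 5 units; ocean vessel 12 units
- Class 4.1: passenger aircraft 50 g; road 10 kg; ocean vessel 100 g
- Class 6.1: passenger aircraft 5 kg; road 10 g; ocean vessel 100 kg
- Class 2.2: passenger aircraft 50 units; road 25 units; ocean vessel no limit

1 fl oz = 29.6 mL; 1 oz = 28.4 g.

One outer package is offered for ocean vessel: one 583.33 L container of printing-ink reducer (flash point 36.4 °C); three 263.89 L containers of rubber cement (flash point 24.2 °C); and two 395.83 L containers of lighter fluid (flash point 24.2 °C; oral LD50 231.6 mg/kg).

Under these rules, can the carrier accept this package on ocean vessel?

Yes

Printing-ink reducer: flash point 36.4 °C ≤ 60.5 °C → Class 3 (Flammable Liquid).
With flash point 24.2 °C (≤ 60.5 °C), the rubber cement falls in Class 3.
With flash point 24.2 °C (≤ 60.5 °C), the lighter fluid falls in Class 3.
Class 3 net quantity: 583.33 L + (three 263.89 L containers = 791.67 L) + (two 395.83 L containers = 791.66 L) = 2166.66 L.
That is within the Class 3 ocean vessel limit of 2500 L.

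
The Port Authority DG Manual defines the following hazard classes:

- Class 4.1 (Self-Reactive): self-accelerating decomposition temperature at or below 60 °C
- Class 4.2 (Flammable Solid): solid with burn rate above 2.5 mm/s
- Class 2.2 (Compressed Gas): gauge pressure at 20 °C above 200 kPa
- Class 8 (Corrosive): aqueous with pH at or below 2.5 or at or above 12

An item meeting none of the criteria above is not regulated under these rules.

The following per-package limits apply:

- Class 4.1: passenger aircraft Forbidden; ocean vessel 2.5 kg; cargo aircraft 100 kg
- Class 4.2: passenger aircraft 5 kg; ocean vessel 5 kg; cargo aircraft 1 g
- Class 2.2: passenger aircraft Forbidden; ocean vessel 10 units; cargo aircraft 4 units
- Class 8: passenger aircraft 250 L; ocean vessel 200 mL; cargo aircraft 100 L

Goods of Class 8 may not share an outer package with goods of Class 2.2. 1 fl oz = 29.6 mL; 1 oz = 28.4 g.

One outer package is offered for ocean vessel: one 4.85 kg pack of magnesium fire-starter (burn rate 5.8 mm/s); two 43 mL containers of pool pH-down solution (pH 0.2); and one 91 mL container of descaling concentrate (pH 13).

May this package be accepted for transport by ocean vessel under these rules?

Yes

Magnesium fire-starter: burn rate 5.8 mm/s > 2.5 mm/s → Class 4.2 (Flammable Solid).
With pH 0.2 (≤ 2.5), the pool pH-down solution falls in Class 8.
With pH 13 (≥ 12), the descaling concentrate falls in Class 8.
Class 8 net quantity: (two 43 mL containers = 86 mL) + 91 mL = 177 mL.
177 mL is within the ocean vessel limit of 200 mL for Class 8.
Class 4.2 quantity: 4.85 kg.
That is within the Class 4.2 ocean vessel limit of 5 kg.
The segregation rule (Class 8 with Class 2.2) does not apply to Class 8 with Class 4.2.
Every hazard class is within its ocean vessel limit and no segregation rule is violated.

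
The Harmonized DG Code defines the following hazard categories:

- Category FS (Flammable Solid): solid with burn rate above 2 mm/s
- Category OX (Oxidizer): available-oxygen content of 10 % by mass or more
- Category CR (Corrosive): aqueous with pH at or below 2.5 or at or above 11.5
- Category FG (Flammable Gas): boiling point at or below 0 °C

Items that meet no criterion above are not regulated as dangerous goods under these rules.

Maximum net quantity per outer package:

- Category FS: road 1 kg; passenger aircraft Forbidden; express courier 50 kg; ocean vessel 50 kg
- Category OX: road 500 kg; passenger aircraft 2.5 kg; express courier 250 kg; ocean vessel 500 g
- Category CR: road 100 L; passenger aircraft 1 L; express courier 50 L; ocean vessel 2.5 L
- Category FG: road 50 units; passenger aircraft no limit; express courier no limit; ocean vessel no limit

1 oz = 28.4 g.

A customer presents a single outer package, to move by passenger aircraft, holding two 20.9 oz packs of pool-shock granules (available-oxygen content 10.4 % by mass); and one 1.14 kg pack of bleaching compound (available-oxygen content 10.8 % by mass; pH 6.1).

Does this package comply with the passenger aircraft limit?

Available-oxygen content 10.4 % by mass meets the Category OX criterion (Oxidizer), so the pool-shock granules are Category OX.
With available-oxygen content 10.8 % by mass (≥ 10 % by mass), the bleaching compound falls in Category OX.
Total Category OX: (two 20.9 oz packs = 1187.12 g) + 1.14 kg = 2327.12 g.
2327.12 g is within the passenger aircraft limit of 2.5 kg for Category OX.

Yes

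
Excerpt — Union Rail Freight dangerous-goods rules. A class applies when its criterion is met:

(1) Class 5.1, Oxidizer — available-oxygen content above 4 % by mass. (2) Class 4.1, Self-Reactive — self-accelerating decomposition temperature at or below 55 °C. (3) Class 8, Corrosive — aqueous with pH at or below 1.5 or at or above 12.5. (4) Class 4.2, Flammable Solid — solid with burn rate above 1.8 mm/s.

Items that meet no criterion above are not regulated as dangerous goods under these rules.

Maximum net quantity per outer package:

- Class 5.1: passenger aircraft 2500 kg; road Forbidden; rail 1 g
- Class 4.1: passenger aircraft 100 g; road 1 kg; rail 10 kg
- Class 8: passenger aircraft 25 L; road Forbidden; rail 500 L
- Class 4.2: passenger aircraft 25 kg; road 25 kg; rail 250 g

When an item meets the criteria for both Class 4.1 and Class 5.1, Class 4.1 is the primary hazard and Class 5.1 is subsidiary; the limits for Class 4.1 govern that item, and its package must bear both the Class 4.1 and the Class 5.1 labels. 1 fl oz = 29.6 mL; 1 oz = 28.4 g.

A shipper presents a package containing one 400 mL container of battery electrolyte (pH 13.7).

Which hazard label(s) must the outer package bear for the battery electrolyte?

Class 8

With pH 13.7 (≥ 12.5), the battery electrolyte falls in Class 8.
Only the Class 8 label is required.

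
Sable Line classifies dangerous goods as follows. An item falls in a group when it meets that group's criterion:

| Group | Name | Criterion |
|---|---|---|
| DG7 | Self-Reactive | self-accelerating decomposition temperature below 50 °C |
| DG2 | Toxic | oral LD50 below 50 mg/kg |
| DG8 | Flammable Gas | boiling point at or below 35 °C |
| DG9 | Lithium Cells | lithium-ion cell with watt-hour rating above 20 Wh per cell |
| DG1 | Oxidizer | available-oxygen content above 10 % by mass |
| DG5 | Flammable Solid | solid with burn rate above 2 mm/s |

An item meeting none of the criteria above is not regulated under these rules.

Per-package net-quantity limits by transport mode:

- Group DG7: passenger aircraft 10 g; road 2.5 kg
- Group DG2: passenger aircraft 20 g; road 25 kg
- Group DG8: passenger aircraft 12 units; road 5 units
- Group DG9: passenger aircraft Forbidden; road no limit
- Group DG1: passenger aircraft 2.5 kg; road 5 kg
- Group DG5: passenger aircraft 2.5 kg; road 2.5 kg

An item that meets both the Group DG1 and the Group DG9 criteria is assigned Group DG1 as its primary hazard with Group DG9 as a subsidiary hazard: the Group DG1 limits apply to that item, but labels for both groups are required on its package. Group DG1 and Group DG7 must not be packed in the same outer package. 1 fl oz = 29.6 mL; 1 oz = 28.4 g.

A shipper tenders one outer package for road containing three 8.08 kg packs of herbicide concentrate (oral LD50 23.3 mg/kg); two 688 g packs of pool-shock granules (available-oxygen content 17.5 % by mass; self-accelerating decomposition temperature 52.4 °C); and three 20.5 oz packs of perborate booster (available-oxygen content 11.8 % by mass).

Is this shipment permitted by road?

Yes

With oral LD50 23.3 mg/kg (< 50 mg/kg), the herbicide concentrate falls in Group DG2.
Pool-shock granules: available-oxygen content 17.5 % by mass > 10 % by mass → Group DG1 (Oxidizer).
Perborate booster: available-oxygen content 11.8 % by mass > 10 % by mass → Group DG1 (Oxidizer).
Group DG1 net quantity: (two 688 g packs = 1.376 kg) + (three 20.5 oz packs = 1746.6 g) = 3122.6 g.
3122.6 g ≤ 5 kg (road limit, Group DG1) — within limit.
Group DG2 quantity: three 8.08 kg packs = 24.24 kg.
24.24 kg ≤ 25 kg (road limit, Group DG2) — within limit.
The segregation rule (Group DG1 with Group DG7) does not apply to Group DG1 with Group DG2.
Every hazard group is within its road limit and no segregation rule is violated.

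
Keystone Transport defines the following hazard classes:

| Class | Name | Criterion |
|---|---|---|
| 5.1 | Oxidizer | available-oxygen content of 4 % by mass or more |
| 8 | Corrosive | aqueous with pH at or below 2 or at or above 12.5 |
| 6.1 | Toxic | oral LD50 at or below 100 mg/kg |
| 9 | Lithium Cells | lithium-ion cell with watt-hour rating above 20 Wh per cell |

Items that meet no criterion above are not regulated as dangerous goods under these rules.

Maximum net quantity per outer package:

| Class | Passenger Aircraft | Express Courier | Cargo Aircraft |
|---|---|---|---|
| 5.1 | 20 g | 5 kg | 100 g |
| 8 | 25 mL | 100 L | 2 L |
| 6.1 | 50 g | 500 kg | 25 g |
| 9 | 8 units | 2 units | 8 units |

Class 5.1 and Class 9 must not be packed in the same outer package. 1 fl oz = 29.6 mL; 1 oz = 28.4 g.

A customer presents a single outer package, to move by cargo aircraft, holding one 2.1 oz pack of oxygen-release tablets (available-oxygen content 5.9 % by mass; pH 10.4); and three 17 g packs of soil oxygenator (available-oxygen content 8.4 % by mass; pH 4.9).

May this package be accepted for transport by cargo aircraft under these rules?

Oxygen-release tablets: available-oxygen content 5.9 % by mass ≥ 4 % by mass → Class 5.1 (Oxidizer).
Soil oxygenator: available-oxygen content 8.4 % by mass ≥ 4 % by mass → Class 5.1 (Oxidizer).
Total Class 5.1: (one 2.1 oz pack = 59.64 g) + (three 17 g packs = 51 g) = 110.64 g.
110.64 g exceeds the cargo aircraft limit of 100 g for Class 5.1.

No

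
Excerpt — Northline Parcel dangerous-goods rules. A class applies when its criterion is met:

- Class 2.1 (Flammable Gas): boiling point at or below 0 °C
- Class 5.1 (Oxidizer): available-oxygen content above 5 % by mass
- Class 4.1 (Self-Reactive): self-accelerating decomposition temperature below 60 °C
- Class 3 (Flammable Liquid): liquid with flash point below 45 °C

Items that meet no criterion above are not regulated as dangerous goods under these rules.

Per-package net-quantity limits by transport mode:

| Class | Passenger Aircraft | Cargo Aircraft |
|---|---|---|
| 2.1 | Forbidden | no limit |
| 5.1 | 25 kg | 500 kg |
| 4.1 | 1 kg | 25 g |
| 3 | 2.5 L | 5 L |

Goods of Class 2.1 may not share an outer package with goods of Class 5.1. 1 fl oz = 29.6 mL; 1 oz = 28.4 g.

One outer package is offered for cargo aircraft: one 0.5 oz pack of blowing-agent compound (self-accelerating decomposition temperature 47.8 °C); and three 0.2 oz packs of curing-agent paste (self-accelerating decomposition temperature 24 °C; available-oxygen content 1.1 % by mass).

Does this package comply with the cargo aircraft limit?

Blowing-agent compound: self-accelerating decomposition temperature 47.8 °C < 60 °C → Class 4.1 (Self-Reactive).
The curing-agent paste has self-accelerating decomposition temperature 24 °C, which is < 60 °C, so it is Class 4.1 (Self-Reactive).
Class 4.1 net quantity: (one 0.5 oz pack = 14.2 g) + (three 0.2 oz packs = 17.04 g) = 31.24 g.
31.24 g exceeds the cargo aircraft limit of 25 g for Class 4.1.

No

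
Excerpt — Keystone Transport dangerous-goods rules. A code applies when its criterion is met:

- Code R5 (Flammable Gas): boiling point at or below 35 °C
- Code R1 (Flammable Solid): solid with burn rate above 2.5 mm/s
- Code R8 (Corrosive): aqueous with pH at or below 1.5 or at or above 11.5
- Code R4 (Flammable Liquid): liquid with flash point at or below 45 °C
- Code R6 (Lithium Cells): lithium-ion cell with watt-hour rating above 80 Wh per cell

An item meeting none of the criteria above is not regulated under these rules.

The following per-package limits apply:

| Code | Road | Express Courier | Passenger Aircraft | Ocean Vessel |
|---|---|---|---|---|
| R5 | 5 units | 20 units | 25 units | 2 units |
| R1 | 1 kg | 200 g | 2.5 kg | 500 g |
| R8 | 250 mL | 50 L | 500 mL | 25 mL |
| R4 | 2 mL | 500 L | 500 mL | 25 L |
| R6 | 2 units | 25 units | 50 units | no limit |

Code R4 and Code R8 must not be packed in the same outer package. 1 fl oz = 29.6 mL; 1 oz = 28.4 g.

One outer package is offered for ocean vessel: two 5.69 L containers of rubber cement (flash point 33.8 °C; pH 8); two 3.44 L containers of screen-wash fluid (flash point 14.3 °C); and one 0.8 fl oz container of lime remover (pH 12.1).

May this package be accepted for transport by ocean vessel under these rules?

No

With flash point 33.8 °C (≤ 45 °C), the rubber cement falls in Code R4.
With flash point 14.3 °C (≤ 45 °C), the screen-wash fluid falls in Code R4.
With pH 12.1 (≥ 11.5), the lime remover falls in Code R8.
Total Code R4: (two 5.69 L containers = 11.38 L) + (two 3.44 L containers = 6.88 L) = 18.26 L.
18.26 L is within the ocean vessel limit of 25 L for Code R4.
Code R8 quantity: one 0.8 fl oz container = 23.68 mL.
23.68 mL is within the ocean vessel limit of 25 mL for Code R8.
Code R4 and Code R8 may not share an outer package.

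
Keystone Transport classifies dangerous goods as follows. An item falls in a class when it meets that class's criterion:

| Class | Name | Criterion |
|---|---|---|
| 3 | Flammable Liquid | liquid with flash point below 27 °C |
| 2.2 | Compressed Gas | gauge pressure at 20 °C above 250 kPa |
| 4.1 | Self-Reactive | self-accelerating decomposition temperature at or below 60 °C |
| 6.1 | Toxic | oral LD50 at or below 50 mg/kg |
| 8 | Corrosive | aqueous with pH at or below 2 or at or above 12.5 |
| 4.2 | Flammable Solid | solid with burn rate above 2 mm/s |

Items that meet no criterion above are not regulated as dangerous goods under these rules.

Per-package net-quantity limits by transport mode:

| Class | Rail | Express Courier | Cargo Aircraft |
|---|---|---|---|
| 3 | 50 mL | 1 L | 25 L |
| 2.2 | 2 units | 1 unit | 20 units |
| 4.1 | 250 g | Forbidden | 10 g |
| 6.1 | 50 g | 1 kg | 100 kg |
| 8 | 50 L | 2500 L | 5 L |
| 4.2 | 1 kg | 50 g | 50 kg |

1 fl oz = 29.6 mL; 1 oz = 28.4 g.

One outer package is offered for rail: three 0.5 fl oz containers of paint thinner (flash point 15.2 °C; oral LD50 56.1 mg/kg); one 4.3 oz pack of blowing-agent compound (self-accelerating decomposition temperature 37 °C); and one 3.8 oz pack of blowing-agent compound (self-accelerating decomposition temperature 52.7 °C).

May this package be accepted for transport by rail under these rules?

The paint thinner has flash point 15.2 °C, which is < 27 °C, so it is Class 3 (Flammable Liquid).
With self-accelerating decomposition temperature 37 °C (≤ 60 °C), the blowing-agent compound falls in Class 4.1.
Self-accelerating decomposition temperature 52.7 °C meets the Class 4.1 criterion (Self-Reactive), so the blowing-agent compound is Class 4.1.
Class 4.1 net quantity: (one 4.3 oz pack = 122.12 g) + (one 3.8 oz pack = 107.92 g) = 230.04 g.
230.04 g is within the rail limit of 250 g for Class 4.1.
Class 3 quantity: three 0.5 fl oz containers = 44.4 mL.
That is within the Class 3 rail limit of 50 mL.
Every hazard class is within its rail limit and no segregation rule is violated.

Yes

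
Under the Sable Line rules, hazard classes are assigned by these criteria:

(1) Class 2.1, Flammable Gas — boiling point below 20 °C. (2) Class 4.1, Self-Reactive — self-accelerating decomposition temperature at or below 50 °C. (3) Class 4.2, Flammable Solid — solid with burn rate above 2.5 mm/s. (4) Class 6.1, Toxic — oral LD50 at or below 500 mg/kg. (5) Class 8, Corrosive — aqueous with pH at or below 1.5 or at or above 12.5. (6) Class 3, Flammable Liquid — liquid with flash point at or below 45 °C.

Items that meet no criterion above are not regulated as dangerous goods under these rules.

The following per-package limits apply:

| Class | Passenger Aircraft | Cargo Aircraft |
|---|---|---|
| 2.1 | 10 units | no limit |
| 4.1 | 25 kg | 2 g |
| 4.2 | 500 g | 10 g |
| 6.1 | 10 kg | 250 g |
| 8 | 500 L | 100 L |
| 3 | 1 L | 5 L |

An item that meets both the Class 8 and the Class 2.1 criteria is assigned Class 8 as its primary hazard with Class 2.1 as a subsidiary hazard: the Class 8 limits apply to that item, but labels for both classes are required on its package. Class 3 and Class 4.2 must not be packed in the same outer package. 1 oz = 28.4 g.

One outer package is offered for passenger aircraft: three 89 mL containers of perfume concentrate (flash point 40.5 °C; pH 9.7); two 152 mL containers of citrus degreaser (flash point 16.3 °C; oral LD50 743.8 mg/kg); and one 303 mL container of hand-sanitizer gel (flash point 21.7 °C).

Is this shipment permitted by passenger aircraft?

Perfume concentrate: flash point 40.5 °C ≤ 45 °C → Class 3 (Flammable Liquid).
With flash point 16.3 °C (≤ 45 °C), the citrus degreaser falls in Class 3.
Flash point 21.7 °C meets the Class 3 criterion (Flammable Liquid), so the hand-sanitizer gel is Class 3.
Total Class 3: (three 89 mL containers = 267 mL) + (two 152 mL containers = 304 mL) + 303 mL = 874 mL.
That is within the Class 3 passenger aircraft limit of 1 L.

Yes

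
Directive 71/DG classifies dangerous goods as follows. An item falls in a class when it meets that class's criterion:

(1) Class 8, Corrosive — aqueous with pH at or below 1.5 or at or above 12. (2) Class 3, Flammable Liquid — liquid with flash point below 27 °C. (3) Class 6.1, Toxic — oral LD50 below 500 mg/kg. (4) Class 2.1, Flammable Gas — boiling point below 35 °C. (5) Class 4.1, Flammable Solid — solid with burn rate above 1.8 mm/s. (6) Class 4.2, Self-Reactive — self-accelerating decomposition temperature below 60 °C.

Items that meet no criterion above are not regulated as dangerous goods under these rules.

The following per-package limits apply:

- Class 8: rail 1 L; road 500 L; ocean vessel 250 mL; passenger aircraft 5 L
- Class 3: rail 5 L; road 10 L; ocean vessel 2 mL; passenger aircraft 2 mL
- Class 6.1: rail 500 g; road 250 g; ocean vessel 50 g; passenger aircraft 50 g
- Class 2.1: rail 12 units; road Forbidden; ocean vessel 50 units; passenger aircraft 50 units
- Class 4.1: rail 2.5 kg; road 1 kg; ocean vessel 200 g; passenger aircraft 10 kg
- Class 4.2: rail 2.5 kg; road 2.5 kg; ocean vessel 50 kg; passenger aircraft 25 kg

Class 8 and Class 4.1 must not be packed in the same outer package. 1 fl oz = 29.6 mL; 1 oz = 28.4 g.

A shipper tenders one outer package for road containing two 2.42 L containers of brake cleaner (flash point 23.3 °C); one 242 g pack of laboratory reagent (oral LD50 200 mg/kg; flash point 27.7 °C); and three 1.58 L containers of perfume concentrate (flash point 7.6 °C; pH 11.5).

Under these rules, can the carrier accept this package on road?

With flash point 23.3 °C (< 27 °C), the brake cleaner falls in Class 3.
The laboratory reagent has oral LD50 200 mg/kg, which is < 500 mg/kg, so it is Class 6.1 (Toxic).
Perfume concentrate: flash point 7.6 °C < 27 °C → Class 3 (Flammable Liquid).
Class 3 net quantity: (two 2.42 L containers = 4.84 L) + (three 1.58 L containers = 4.74 L) = 9.58 L.
9.58 L ≤ 10 L (road limit, Class 3) — within limit.
Class 6.1 quantity: 242 g.
242 g ≤ 250 g (road limit, Class 6.1) — within limit.
The segregation rule (Class 8 with Class 4.1) does not apply to Class 3 with Class 6.1.
Every hazard class is within its road limit and no segregation rule is violated.

Yes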